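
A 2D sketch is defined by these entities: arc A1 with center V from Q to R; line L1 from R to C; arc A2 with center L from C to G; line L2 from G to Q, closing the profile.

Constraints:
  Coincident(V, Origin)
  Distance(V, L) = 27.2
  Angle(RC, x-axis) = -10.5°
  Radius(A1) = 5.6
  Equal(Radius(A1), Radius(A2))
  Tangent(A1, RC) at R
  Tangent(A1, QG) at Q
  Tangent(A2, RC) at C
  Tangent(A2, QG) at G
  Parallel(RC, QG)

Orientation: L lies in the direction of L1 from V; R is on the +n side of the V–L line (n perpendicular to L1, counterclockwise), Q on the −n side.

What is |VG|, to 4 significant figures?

27.77

The slot axis is L1's direction at -10.5°, so u = (cos -10.5°, sin -10.5°) = (0.9833, -0.1822) and n = (−sin -10.5°, cos -10.5°) = (0.1822, 0.9833). V is at the origin and L lies 27.2 along u from V, so L = 27.2·u = (26.74, -4.957). Tangency of A1 to both parallel lines with radius 5.6 puts R and Q at V ± 5.6·n: R = (1.021, 5.506), Q = (-1.021, -5.506). Equal radii place C and G the same way about L: C = L + 5.6·n = (27.77, 0.5494), G = L − 5.6·n = (25.72, -10.46). Then |VG| = |G − V| = 27.77.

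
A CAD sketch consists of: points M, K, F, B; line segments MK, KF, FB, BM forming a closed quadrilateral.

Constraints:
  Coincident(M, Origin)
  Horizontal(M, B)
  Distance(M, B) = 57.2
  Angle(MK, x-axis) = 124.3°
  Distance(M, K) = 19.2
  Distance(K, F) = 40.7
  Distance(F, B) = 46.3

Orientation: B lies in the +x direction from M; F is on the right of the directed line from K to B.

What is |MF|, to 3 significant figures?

21.6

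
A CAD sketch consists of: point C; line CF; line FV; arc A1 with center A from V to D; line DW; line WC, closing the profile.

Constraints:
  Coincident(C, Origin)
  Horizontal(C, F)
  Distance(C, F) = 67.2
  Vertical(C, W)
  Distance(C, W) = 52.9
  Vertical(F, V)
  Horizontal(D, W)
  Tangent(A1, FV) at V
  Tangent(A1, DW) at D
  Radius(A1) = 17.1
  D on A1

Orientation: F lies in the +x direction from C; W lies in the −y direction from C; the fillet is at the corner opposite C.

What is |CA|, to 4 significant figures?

61.58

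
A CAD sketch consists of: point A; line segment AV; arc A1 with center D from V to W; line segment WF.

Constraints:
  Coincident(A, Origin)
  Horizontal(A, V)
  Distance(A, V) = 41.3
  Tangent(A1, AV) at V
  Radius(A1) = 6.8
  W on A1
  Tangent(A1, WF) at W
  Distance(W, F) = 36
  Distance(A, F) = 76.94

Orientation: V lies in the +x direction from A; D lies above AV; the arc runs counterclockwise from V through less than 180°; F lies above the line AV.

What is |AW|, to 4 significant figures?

45.97

Checks: |DW| = 6.800 ✓; ∠(DW, WF) = 90.00° ✓; |WF| = 36.00 ✓; |AF| = 76.94 ✓.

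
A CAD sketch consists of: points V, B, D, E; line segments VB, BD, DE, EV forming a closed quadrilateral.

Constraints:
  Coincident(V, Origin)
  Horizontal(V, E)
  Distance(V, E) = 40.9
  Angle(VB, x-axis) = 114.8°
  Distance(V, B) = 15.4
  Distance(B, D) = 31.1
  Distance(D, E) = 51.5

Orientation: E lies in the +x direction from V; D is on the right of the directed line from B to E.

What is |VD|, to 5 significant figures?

18.742

Checks: |VE| = 40.90 ✓; |VB| = 15.40 ✓; |BD| = 31.10 ✓; |DE| = 51.50 ✓.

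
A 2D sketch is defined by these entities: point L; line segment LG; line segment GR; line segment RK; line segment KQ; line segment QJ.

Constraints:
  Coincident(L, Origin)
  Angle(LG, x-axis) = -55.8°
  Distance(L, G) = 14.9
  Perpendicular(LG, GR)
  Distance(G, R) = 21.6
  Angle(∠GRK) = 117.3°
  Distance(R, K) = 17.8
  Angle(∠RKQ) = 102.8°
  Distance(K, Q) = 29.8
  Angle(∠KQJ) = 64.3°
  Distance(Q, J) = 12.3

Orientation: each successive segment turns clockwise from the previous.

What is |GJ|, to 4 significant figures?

23.43

∠RKQ = 102.8° gives KQ at 74.30° from the x-axis; with |KQ| = 29.8, Q = (-17.07, 12.72). ∠KQJ = 64.3° gives QJ at -41.40° from the x-axis; with |QJ| = 12.3, J = (-7.843, 4.583). Then |GJ| = |J − G| = 23.43.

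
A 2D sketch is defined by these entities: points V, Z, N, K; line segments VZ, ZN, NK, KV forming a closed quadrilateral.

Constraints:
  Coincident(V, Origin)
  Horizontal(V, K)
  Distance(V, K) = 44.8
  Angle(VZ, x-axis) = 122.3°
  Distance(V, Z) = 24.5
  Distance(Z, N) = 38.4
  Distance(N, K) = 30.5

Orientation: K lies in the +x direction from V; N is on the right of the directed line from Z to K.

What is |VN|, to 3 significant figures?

15.9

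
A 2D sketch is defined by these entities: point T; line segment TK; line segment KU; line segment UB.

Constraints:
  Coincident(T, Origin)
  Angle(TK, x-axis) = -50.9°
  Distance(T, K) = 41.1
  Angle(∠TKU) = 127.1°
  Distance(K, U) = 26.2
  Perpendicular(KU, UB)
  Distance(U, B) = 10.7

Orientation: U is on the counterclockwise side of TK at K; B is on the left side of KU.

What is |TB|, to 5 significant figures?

55.567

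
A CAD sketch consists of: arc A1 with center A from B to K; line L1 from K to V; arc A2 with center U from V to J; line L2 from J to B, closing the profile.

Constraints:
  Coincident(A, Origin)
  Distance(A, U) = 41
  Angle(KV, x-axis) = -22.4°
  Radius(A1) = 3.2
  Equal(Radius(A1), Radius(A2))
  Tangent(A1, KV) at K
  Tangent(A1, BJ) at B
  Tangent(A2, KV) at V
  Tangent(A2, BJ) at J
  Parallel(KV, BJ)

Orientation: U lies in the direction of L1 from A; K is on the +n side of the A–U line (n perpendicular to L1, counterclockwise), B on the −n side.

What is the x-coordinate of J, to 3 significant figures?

36.7

The slot axis is L1's direction at -22.4°, so u = (cos -22.4°, sin -22.4°) = (0.925, -0.381) and n = (−sin -22.4°, cos -22.4°) = (0.381, 0.925). A is at the origin and U lies 41.0 along u from A, so U = 41.0·u = (37.9, -15.6). Tangency of A1 to both parallel lines with radius 3.2 puts K and B at A ± 3.2·n: K = (1.22, 2.96), B = (-1.22, -2.96). Equal radii place V and J the same way about U: V = U + 3.2·n = (39.1, -12.7), J = U − 3.2·n = (36.7, -18.6). So J.x = 36.7.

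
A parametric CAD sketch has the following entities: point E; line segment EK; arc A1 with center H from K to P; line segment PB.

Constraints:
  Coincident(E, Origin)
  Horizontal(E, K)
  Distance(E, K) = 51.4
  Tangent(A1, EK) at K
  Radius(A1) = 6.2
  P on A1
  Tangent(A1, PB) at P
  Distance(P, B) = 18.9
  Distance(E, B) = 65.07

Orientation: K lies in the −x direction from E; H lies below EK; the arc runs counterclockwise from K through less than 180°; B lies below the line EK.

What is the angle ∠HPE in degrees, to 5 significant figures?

14.350°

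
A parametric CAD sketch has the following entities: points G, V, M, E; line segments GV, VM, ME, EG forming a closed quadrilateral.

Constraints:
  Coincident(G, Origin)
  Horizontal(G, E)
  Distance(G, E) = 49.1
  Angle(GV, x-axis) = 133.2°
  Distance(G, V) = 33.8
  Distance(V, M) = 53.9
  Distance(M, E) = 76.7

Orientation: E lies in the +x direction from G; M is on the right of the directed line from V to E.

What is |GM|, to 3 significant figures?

36.5

G is at the origin; GE is horizontal with |GE| = 49.1 and E in +x, so E = (49.1, 0). GV runs at 133.2° with |GV| = 33.8, so V = (-23.1, 24.6). M is determined by |VM| = 53.9 and |ME| = 76.7 together: it lies at the intersection of circle(V, 53.9) and circle(E, 76.7). With |VE| = 76.3, the foot of the radical line on VE is 18.7 from V and the perpendicular offset is √(53.9² − 18.7²) = 50.6. Taking the right-of-VE solution: M = (-21.8, -29.2).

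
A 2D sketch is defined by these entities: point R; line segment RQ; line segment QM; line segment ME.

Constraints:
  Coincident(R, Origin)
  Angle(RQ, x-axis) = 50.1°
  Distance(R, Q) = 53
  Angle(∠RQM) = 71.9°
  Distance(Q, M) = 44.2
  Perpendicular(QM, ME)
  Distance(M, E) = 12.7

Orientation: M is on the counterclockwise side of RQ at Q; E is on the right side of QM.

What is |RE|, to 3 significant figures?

68.9

R is at the origin; RQ runs at 50.1° with length 53.0, so Q = 53.0·(cos 50.1°, sin 50.1°) = (34.0, 40.7). ∠RQM = 71.9°, so QM runs at 50.1° + (180° − 71.9°) = 158° from the x-axis; with |QM| = 44.2, M = Q + 44.2·(cos 158°, sin 158°) = (-7.04, 57.1). QM is perpendicular to ME; with |ME| = 12.7 on the right of QM, E = M + 12.7·(0.371, 0.928) = (-2.33, 68.9). Then |RE| = |E − R| = 68.9.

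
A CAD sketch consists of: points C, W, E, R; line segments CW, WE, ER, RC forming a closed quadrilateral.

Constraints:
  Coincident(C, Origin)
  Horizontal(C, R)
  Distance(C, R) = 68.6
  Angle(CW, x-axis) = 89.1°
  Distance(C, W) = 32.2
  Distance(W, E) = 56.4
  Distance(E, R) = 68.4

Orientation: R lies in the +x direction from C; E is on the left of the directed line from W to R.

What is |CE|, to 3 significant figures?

79.8

Checks: |WE| = 56.40 ✓; |ER| = 68.40 ✓.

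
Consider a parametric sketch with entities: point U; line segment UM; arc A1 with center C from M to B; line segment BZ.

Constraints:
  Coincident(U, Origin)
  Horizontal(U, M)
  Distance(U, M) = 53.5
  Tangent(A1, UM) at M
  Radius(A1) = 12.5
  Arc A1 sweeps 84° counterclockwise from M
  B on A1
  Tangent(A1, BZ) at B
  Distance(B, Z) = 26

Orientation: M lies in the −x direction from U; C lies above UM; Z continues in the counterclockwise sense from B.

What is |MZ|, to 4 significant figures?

40.03

U is at the origin; U and M share the same y with |UM| = 53.5 and M on the −x side, so M = (-53.50, 0.000). A1 meets UM tangentially, so CM is at right angles to UM, so C = M + (0, 12.5) = (-53.50, 12.50). On A1, M sits at bearing -90° from C; an 84° counterclockwise sweep puts B at bearing -6°, so B = C + 12.5·(cos -6°, sin -6°) = (-41.07, 11.19). The tangent condition forces CB to be normal to BZ, so BZ runs along (−sin -6°, cos -6°); with |BZ| = 26.0, Z = (-38.35, 37.05). Then |MZ| = |Z − M| = 40.03.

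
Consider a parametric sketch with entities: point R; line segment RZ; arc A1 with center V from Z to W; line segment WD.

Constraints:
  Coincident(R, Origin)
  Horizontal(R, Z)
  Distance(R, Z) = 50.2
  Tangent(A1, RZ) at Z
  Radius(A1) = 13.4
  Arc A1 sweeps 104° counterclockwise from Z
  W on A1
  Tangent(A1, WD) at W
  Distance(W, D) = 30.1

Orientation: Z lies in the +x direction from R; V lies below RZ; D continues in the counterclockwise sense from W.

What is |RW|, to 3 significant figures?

40.8

R is at the origin; R and Z share the same y with |RZ| = 50.2 and Z on the +x side, so Z = (50.2, 0.00). Tangency of A1 to RZ means the radius VZ is perpendicular to RZ, so V = Z + (0, -13.4) = (50.2, -13.4). On A1, Z sits at bearing 90° from V; a 104° counterclockwise sweep puts W at bearing 194°, so W = V + 13.4·(cos 194°, sin 194°) = (37.2, -16.6). Then |RW| = |W − R| = 40.8.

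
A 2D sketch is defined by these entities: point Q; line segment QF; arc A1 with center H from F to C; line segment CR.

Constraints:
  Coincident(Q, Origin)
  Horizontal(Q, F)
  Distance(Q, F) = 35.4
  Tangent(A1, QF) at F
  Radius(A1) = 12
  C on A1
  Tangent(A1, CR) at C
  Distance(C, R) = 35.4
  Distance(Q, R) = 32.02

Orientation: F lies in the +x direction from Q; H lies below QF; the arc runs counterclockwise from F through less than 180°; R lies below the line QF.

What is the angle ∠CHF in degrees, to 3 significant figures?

50.7°

Q is at the origin; Q and F share the same y with |QF| = 35.4 and F on the +x side, so F = (35.4, 0.00). The tangent condition forces HF to be normal to QF, so H = F + (0, -12) = (35.4, -12.0). Since HC ⟂ CR (tangency), |HR| = √(12.0² + 35.4²) = 37.4 regardless of where C sits on A1. So R lies on both circle(Q, 32.02) and circle(H, 37.4); the below-QF intersection is R = (3.70, -31.8). C is the foot of the tangent from R: C = (26.1, -4.40).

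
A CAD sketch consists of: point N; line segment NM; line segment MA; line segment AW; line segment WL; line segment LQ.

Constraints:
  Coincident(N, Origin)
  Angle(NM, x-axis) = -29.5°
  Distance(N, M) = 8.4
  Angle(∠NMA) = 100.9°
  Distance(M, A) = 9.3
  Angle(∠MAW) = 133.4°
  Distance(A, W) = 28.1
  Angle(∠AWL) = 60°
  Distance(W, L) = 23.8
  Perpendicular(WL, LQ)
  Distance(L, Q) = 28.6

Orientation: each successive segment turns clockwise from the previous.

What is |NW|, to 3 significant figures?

32.6

∠NMA = 100.9° gives MA at -109° from the x-axis; with |MA| = 9.3, A = (4.34, -13.0). ∠MAW = 133.4° gives AW at -155° from the x-axis; with |AW| = 28.1, W = (-21.2, -24.7). Then |NW| = |W − N| = 32.6.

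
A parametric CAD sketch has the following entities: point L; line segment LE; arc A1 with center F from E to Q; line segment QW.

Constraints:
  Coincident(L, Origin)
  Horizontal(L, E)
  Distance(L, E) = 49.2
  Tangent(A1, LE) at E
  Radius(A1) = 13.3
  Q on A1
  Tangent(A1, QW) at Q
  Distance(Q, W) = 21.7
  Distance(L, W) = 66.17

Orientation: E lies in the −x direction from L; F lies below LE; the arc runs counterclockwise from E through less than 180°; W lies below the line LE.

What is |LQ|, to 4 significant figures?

64.22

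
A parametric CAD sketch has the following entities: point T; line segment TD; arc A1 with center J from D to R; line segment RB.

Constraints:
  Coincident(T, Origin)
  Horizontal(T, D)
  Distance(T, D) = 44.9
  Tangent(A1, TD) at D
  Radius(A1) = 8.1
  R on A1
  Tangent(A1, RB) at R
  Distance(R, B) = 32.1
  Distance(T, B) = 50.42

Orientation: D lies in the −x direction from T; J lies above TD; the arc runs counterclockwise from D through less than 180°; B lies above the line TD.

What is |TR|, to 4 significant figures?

37.53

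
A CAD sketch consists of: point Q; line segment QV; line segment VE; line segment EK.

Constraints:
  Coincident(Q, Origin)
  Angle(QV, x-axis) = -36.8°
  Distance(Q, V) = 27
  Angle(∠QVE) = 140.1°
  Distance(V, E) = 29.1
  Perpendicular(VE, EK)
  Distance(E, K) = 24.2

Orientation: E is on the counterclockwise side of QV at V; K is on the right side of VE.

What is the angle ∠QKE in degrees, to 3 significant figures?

50.2°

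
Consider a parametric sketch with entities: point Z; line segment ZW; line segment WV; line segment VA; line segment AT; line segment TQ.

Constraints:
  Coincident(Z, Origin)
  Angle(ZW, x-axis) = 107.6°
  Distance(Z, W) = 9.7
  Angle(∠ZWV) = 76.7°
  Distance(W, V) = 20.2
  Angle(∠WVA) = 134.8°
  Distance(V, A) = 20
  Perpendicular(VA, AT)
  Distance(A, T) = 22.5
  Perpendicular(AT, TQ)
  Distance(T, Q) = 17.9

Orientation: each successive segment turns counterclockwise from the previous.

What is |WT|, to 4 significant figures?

35.19

Z is at the origin; ZW runs at 107.6° with length 9.7, so W = (-2.933, 9.246). ∠ZWV = 76.7° gives WV at -149.1° from the x-axis; with |WV| = 20.2, V = (-20.27, -1.128). ∠WVA = 134.8° gives VA at -103.9° from the x-axis; with |VA| = 20.0, A = (-25.07, -20.54). The perpendicularity gives AT at right angles to VA, so AT runs at -13.90°; with |AT| = 22.5, T = (-3.229, -25.95). Then |WT| = |T − W| = 35.19.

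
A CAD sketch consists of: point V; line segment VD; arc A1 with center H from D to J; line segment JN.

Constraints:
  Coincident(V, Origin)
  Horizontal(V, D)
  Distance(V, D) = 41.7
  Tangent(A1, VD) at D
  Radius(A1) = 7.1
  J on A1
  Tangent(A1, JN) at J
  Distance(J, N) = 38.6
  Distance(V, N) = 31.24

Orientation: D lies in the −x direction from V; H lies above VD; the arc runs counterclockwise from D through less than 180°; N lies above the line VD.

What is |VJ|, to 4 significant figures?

36.69

V is at the origin; VD is horizontal with |VD| = 41.7 and D on the −x side, so D = (-41.70, 0.000). A1 meets VD tangentially, so HD is at right angles to VD, so H = D + (0, 7.1) = (-41.70, 7.100). Since HJ ⟂ JN (tangency), |HN| = √(7.1² + 38.6²) = 39.25 regardless of where J sits on A1. So N lies on both circle(V, 31.24) and circle(H, 39.25); the above-VD intersection is N = (-9.626, 29.72). J is the foot of the tangent from N: J = (-36.63, 2.134).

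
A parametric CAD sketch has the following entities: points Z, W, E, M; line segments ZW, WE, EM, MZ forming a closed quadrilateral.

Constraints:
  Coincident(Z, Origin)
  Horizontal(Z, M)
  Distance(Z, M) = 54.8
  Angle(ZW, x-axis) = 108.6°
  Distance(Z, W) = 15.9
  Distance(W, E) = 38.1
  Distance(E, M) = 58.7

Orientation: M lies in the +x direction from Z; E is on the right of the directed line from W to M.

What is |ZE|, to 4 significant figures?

22.61

Checks: |WE| = 38.10 ✓; |EM| = 58.70 ✓.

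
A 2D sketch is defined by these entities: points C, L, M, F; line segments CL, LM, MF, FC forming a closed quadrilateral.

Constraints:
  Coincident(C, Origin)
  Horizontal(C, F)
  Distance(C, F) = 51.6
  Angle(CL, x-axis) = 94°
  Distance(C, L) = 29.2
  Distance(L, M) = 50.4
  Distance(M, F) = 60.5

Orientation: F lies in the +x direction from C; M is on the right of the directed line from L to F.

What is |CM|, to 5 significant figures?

21.778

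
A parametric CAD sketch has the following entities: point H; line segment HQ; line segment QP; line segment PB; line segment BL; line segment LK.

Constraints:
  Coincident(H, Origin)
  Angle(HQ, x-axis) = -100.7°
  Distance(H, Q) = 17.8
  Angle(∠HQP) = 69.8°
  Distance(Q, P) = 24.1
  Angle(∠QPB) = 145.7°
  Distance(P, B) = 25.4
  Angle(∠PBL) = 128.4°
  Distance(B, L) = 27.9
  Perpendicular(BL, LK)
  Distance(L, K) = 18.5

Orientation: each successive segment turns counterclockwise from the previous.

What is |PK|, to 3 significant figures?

43.7

H is at the origin; HQ runs at -100.7° with length 17.8, so Q = (-3.30, -17.5). ∠HQP = 69.8° gives QP at 9.50° from the x-axis; with |QP| = 24.1, P = (20.5, -13.5). ∠QPB = 145.7° gives PB at 43.8° from the x-axis; with |PB| = 25.4, B = (38.8, 4.07). ∠PBL = 128.4° gives BL at 95.4° from the x-axis; with |BL| = 27.9, L = (36.2, 31.8). BL ⟂ LK, so LK runs at -175°; with |LK| = 18.5, K = (17.8, 30.1). Then |PK| = |K − P| = 43.7.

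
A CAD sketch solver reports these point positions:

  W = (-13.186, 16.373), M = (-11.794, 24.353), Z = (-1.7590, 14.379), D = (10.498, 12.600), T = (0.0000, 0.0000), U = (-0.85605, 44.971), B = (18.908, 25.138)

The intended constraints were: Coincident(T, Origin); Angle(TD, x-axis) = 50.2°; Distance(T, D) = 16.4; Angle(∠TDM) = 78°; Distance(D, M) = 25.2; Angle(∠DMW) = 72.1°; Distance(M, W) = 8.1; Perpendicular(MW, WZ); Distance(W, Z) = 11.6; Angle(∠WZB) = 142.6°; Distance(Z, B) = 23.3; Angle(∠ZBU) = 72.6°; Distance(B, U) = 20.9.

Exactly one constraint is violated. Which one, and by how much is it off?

Distance(B, U) = 20.9 — off by 7.10.

T = (0.00, 0.00) ✓; TD at 50.20° ✓; |TD| = 16.40 ✓; ∠TDM = 78.00° ✓; |DM| = 25.20 ✓; ∠DMW = 72.10° ✓; |MW| = 8.100 ✓; ∠(MW, WZ) = 90.00° ✓; |WZ| = 11.60 ✓; ∠WZB = 142.6° ✓; |ZB| = 23.30 ✓; ∠ZBU = 72.60° ✓; |BU| = 28.00 ✗.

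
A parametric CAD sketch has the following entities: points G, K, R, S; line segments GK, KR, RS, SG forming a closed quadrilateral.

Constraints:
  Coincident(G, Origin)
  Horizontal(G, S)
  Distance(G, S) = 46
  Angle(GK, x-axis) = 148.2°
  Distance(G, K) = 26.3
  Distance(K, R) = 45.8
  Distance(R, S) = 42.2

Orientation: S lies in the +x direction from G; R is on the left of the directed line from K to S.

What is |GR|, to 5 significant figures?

38.044

G is at the origin; GS is horizontal with |GS| = 46.0 and S in +x, so S = (46.0, 0). GK runs at 148.2° with |GK| = 26.3, so K = (-22.352, 13.859). R is determined by |KR| = 45.8 and |RS| = 42.2 together: it lies at the intersection of circle(K, 45.8) and circle(S, 42.2). With |KS| = 69.743, the foot of the radical line on KS is 37.143 from K and the perpendicular offset is √(45.8² − 37.143²) = 26.797. Taking the left-of-KS solution: R = (19.375, 32.740).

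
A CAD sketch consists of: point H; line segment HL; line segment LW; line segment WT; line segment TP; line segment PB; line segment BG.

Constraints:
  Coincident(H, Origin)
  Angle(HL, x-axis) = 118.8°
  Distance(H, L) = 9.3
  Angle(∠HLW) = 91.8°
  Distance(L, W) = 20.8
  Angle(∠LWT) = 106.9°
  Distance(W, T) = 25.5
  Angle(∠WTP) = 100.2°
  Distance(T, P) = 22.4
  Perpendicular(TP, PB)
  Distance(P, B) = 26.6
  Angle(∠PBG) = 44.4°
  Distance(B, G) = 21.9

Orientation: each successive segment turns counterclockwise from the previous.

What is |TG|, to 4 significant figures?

13.04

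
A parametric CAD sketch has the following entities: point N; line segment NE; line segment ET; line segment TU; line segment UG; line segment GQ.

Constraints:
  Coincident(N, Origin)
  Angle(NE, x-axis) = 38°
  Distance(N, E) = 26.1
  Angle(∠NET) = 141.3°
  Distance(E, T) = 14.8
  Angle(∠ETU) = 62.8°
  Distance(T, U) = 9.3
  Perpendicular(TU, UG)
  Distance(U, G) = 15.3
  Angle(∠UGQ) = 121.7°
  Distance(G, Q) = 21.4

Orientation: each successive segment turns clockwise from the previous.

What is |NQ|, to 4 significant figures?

39.59

N is at the origin; NE runs at 38.0° with length 26.1, so E = (20.57, 16.07). ∠NET = 141.3° gives ET at -0.7000° from the x-axis; with |ET| = 14.8, T = (35.37, 15.89). ∠ETU = 62.8° gives TU at -117.9° from the x-axis; with |TU| = 9.3, U = (31.01, 7.669). TU is perpendicular to UG, so UG runs at 152.1°; with |UG| = 15.3, G = (17.49, 14.83). ∠UGQ = 121.7° gives GQ at 93.80° from the x-axis; with |GQ| = 21.4, Q = (16.07, 36.18). Then |NQ| = |Q − N| = 39.59.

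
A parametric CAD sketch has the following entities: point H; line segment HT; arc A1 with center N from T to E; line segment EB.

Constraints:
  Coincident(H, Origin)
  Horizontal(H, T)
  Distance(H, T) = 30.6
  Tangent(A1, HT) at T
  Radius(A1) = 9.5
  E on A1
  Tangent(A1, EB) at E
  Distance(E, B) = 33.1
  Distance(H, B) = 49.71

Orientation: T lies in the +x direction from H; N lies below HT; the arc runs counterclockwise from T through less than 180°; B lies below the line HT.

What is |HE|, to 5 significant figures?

23.567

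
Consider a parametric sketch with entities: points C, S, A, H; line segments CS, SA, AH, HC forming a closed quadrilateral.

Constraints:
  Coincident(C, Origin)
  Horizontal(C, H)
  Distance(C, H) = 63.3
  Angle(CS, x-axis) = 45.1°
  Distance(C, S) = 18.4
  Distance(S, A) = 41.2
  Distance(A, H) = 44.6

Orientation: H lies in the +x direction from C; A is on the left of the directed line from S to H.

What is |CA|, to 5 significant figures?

59.571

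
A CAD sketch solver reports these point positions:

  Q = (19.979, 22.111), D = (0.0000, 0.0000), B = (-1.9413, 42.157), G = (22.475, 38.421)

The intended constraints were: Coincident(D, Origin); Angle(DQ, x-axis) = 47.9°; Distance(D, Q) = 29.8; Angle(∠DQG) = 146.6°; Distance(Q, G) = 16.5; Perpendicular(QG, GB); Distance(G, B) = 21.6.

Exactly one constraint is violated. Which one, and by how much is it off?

Distance(G, B) = 21.6 — off by 3.10.

D = (0.00, 0.00) ✓; DQ at 47.90° ✓; |DQ| = 29.80 ✓; ∠DQG = 146.6° ✓; |QG| = 16.50 ✓; ∠(QG, GB) = 90.00° ✓; |GB| = 24.70 ✗.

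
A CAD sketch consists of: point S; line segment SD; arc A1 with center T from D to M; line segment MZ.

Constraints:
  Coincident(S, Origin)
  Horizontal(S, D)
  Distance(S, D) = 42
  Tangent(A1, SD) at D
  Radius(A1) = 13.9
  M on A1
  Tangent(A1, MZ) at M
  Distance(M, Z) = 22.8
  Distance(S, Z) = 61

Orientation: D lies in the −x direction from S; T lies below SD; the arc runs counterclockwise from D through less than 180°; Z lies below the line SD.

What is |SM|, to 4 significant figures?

58.10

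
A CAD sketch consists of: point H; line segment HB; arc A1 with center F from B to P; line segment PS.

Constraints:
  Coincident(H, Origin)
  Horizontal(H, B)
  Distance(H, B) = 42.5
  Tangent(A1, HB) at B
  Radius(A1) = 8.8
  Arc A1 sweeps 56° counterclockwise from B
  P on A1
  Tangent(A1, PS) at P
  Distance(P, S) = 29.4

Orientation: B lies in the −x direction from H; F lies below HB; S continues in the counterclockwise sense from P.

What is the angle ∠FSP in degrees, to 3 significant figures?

16.7°

H is at the origin; HB is horizontal with |HB| = 42.5 and B on the −x side, so B = (-42.5, 0.00). The tangent condition forces FB to be normal to HB, so F = B + (0, -8.8) = (-42.5, -8.80). On A1, B sits at bearing 90° from F; a 56° counterclockwise sweep puts P at bearing 146°, so P = F + 8.8·(cos 146°, sin 146°) = (-49.8, -3.88). A1 meets PS tangentially, so FP is at right angles to PS, so PS runs along (−sin 146°, cos 146°); with |PS| = 29.4, S = (-66.2, -28.3). Then cos ∠FSP = SF·SP / (|SF||SP|), giving 16.7°.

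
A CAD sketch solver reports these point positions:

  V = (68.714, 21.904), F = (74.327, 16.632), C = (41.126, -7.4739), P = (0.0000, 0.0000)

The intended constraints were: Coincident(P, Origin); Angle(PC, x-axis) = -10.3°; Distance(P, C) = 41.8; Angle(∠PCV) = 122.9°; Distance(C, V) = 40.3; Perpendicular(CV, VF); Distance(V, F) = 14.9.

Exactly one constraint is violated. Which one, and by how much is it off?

Distance(V, F) = 14.9 — off by 7.20.

P = (0.00, 0.00) ✓; PC at -10.30° ✓; |PC| = 41.80 ✓; ∠PCV = 122.9° ✓; |CV| = 40.30 ✓; ∠(CV, VF) = 90.01° ✓; |VF| = 7.701 ✗.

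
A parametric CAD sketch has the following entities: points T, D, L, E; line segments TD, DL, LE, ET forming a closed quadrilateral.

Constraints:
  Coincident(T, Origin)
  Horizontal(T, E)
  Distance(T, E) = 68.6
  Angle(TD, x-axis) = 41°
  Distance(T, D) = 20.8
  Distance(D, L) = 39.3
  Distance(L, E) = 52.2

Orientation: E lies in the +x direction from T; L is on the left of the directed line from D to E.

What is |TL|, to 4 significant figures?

59.91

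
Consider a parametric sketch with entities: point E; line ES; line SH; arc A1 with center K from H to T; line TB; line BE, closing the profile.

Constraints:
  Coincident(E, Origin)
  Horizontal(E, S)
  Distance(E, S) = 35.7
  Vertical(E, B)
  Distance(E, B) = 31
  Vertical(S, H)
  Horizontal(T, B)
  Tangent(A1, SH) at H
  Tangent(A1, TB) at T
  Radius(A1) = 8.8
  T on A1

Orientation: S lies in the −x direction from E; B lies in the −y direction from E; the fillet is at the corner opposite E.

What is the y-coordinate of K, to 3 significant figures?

-22.2

E is at the origin; ES is horizontal with |ES| = 35.7 and S on the −x side, so S = (-35.7, 0.00). E and B share the same x with |EB| = 31.0 and B on the −y side, so B = (0.00, -31.0). The virtual corner opposite E is at (-35.7, -31.0). Tangency of A1 to SH means the radius KH is perpendicular to SH and tangency of A1 to TB means the radius KT is perpendicular to TB, with radius 8.8, so the center K sits 8.8 in from both sides at K = (-26.9, -22.2). So K.y = -22.2.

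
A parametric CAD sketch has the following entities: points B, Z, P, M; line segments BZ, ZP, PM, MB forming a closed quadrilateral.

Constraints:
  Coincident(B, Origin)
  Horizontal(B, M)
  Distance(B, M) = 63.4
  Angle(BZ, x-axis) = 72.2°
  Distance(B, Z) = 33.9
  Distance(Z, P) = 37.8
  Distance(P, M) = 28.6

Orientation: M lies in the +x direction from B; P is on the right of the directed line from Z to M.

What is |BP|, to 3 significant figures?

35.2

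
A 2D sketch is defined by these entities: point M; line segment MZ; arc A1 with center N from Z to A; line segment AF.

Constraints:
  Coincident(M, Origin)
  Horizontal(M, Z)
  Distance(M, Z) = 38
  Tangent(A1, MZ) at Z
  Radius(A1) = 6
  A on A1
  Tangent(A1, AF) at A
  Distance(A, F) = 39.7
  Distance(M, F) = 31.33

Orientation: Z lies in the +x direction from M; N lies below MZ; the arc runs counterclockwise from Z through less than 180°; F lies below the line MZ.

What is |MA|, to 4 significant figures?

33.70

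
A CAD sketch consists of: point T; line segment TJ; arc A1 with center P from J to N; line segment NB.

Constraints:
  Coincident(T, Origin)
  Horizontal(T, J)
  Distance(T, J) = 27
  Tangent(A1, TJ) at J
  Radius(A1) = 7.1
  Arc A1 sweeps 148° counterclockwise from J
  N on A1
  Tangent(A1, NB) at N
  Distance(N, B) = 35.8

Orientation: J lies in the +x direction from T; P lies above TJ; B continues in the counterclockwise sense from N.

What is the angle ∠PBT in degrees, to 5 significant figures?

47.501°

T is at the origin; TJ is horizontal with |TJ| = 27.0 and J on the +x side, so J = (27.000, 0.0000). A1 meets TJ tangentially, so PJ is at right angles to TJ, so P = J + (0, 7.1) = (27.000, 7.1000). On A1, J sits at bearing -90° from P; a 148° counterclockwise sweep puts N at bearing 58°, so N = P + 7.1·(cos 58°, sin 58°) = (30.762, 13.121). The tangent condition forces PN to be normal to NB, so NB runs along (−sin 58°, cos 58°); with |NB| = 35.8, B = (0.40230, 32.092). Then cos ∠PBT = BP·BT / (|BP||BT|), giving 47.501°.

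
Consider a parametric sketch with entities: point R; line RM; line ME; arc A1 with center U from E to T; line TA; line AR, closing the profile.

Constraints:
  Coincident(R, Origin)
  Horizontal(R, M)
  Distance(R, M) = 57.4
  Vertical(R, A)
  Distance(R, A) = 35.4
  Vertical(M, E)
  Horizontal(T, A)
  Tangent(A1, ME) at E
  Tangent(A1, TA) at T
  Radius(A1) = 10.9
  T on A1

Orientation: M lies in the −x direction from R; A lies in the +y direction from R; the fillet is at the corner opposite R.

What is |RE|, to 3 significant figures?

62.4

The virtual corner opposite R is at (-57.4, 35.4). Tangency of A1 to ME means the radius UE is perpendicular to ME and since A1 is tangent to TA there, UT ⟂ TA, with radius 10.9, so the center U sits 10.9 in from both sides at U = (-46.5, 24.5). That places the tangent points at E = (-57.4, 24.5) on ME and T = (-46.5, 35.4) on TA. Then |RE| = |E − R| = 62.4.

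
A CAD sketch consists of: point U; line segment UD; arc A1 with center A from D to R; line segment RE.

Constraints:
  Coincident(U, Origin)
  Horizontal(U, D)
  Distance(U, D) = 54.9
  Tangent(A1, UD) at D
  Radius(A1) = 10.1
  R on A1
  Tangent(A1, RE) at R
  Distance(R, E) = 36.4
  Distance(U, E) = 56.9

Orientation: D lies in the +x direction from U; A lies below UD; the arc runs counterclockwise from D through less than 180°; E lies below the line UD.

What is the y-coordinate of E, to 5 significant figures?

-43.312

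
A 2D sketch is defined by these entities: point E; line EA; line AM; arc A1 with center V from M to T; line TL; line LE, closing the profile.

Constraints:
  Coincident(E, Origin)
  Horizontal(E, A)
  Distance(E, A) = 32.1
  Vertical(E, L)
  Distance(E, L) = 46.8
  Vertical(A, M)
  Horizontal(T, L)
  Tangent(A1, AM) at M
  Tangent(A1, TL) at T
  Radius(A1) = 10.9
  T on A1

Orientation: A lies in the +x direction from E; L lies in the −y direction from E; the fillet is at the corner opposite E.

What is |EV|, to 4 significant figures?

41.69

E and L share the same x with |EL| = 46.8 and L on the −y side, so L = (0.000, -46.80). The virtual corner opposite E is at (32.10, -46.80). A1 meets AM tangentially, so VM is at right angles to AM and tangency of A1 to TL means the radius VT is perpendicular to TL, with radius 10.9, so the center V sits 10.9 in from both sides at V = (21.20, -35.90). Then |EV| = |V − E| = 41.69.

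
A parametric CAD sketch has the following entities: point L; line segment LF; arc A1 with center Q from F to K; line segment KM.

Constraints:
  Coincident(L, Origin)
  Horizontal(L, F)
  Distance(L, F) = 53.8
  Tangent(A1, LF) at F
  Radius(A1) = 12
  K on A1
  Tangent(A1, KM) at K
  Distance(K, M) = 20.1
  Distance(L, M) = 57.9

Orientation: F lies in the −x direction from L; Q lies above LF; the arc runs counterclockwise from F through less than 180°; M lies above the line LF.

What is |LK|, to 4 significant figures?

44.61

Checks: |QK| = 12.00 ✓; ∠(QK, KM) = 90.00° ✓; |KM| = 20.10 ✓; |LM| = 57.90 ✓.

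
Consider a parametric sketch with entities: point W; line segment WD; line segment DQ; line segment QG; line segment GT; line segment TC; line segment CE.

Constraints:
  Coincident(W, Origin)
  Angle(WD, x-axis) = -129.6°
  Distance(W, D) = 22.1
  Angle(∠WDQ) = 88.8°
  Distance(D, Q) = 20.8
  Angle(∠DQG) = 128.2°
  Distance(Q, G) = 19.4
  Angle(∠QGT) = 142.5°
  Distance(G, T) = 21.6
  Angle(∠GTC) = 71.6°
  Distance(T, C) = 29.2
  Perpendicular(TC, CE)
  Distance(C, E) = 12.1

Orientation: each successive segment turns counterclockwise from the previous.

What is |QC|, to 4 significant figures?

32.00

∠QGT = 142.5° gives GT at 50.90° from the x-axis; with |GT| = 21.6, T = (34.71, -8.690). ∠GTC = 71.6° gives TC at 159.3° from the x-axis; with |TC| = 29.2, C = (7.393, 1.632). Then |QC| = |C − Q| = 32.00.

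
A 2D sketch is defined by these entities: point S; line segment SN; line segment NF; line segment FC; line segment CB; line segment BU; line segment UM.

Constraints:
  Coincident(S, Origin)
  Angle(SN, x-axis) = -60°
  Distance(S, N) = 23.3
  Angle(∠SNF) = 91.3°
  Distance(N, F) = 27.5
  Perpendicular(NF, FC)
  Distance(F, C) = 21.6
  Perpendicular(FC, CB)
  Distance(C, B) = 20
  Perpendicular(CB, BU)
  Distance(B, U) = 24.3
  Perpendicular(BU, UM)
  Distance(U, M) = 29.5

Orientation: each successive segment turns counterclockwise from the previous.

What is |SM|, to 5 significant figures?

45.652

S is at the origin; SN runs at -60.0° with length 23.3, so N = (11.650, -20.178). ∠SNF = 91.3° gives NF at 28.700° from the x-axis; with |NF| = 27.5, F = (35.772, -6.9722). NF ⟂ FC, so FC runs at 118.70°; with |FC| = 21.6, C = (25.399, 11.974). FC is perpendicular to CB, so CB runs at -151.30°; with |CB| = 20.0, B = (7.8558, 2.3696). CB ⟂ BU, so BU runs at -61.300°; with |BU| = 24.3, U = (19.525, -18.945). BU is perpendicular to UM, so UM runs at 28.700°; with |UM| = 29.5, M = (45.401, -4.7784). Then |SM| = |M − S| = 45.652.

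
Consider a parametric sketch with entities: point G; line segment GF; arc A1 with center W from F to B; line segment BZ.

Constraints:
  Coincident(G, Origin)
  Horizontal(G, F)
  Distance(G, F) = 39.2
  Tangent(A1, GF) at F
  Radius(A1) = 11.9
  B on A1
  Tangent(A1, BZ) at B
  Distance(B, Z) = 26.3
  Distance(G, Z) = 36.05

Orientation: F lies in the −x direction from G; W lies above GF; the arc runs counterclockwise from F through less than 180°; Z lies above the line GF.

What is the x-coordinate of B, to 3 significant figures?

-28.3

G is at the origin; GF is horizontal with |GF| = 39.2 and F on the −x side, so F = (-39.2, 0.00). Since A1 is tangent to GF there, WF ⟂ GF, so W = F + (0, 11.9) = (-39.2, 11.9). Since WB ⟂ BZ (tangency), |WZ| = √(11.9² + 26.3²) = 28.9 regardless of where B sits on A1. So Z lies on both circle(G, 36.05) and circle(W, 28.9); the above-GF intersection is Z = (-17.8, 31.3). B is the foot of the tangent from Z: B = (-28.3, 7.18).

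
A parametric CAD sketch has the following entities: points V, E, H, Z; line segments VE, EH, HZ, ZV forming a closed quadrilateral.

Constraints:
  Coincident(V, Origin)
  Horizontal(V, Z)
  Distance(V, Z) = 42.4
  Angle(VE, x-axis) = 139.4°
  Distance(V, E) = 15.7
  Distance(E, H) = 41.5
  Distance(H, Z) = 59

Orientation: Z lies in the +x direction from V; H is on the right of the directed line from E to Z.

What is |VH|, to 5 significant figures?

32.026

V is at the origin; VZ is horizontal with |VZ| = 42.4 and Z in +x, so Z = (42.4, 0). VE runs at 139.4° with |VE| = 15.7, so E = (-11.921, 10.217). H is determined by |EH| = 41.5 and |HZ| = 59.0 together: it lies at the intersection of circle(E, 41.5) and circle(Z, 59.0). With |EZ| = 55.273, the foot of the radical line on EZ is 11.727 from E and the perpendicular offset is √(41.5² − 11.727²) = 39.809. Taking the right-of-EZ solution: H = (-7.7543, -31.073).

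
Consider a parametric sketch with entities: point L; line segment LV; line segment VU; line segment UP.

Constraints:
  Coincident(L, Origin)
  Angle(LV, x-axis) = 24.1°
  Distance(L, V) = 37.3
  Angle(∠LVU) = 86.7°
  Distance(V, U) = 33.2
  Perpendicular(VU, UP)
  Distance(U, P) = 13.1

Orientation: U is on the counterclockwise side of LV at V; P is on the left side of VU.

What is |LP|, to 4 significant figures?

39.33

L is at the origin; LV runs at 24.1° with length 37.3, so V = 37.3·(cos 24.1°, sin 24.1°) = (34.05, 15.23). ∠LVU = 86.7°, so VU runs at 24.1° + (180° − 86.7°) = 117.4° from the x-axis; with |VU| = 33.2, U = V + 33.2·(cos 117.4°, sin 117.4°) = (18.77, 44.71). The perpendicularity gives UP at right angles to VU; with |UP| = 13.1 on the left of VU, P = U + 13.1·(-0.8878, -0.4602) = (7.140, 38.68). Then |LP| = |P − L| = 39.33.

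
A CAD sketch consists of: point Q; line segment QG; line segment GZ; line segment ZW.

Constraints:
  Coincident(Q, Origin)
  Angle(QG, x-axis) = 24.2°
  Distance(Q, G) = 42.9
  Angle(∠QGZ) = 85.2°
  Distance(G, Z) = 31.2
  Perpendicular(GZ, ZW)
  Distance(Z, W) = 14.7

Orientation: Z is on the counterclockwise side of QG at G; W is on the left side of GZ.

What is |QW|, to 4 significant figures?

39.36

∠QGZ = 85.2°, so GZ runs at 24.2° + (180° − 85.2°) = 119.0° from the x-axis; with |GZ| = 31.2, Z = G + 31.2·(cos 119.0°, sin 119.0°) = (24.00, 44.87). GZ ⟂ ZW; with |ZW| = 14.7 on the left of GZ, W = Z + 14.7·(-0.8746, -0.4848) = (11.15, 37.75). Then |QW| = |W − Q| = 39.36.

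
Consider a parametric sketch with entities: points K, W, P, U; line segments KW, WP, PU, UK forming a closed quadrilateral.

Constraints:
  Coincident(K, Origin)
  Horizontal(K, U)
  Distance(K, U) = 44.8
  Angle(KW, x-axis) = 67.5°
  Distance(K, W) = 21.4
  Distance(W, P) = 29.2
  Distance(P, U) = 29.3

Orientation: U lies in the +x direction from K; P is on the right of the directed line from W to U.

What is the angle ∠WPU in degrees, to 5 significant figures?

90.673°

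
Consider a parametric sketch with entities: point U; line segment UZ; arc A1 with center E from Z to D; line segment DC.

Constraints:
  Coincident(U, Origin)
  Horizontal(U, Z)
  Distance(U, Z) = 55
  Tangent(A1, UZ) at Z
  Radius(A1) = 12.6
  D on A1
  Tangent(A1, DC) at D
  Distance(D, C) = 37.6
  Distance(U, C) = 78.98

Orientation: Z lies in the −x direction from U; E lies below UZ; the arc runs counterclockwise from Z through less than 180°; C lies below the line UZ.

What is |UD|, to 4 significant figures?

69.02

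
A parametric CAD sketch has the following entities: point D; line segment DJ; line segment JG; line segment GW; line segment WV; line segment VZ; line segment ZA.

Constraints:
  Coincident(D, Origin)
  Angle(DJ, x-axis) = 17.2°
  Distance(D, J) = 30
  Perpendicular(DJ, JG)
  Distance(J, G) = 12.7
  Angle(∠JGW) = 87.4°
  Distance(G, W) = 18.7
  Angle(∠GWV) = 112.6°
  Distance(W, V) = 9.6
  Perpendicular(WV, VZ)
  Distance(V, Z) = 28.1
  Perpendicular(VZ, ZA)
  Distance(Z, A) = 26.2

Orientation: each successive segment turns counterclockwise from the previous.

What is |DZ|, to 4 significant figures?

35.10

∠GWV = 112.6° gives WV at -92.80° from the x-axis; with |WV| = 9.6, V = (6.839, 5.080). WV ⟂ VZ, so VZ runs at -2.800°; with |VZ| = 28.1, Z = (34.91, 3.708). Then |DZ| = |Z − D| = 35.10.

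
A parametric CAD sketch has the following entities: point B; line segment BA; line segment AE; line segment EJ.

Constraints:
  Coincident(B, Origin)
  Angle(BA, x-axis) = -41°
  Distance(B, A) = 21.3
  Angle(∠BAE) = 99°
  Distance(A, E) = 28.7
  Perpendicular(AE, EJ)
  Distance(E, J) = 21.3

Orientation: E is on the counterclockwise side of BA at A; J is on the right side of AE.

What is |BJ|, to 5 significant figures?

53.090

∠BAE = 99.0°, so AE runs at -41.0° + (180° − 99.0°) = 40.000° from the x-axis; with |AE| = 28.7, E = A + 28.7·(cos 40.000°, sin 40.000°) = (38.061, 4.4739). AE ⟂ EJ; with |EJ| = 21.3 on the right of AE, J = E + 21.3·(0.64279, -0.76604) = (51.752, -11.843). Then |BJ| = |J − B| = 53.090.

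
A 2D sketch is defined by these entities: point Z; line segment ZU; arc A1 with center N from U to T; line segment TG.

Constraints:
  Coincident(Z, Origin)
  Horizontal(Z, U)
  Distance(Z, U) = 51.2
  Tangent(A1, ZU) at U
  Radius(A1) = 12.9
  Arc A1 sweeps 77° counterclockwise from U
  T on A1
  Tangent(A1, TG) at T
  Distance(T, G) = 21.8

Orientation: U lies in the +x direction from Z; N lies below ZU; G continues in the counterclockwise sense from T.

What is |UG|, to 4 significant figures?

35.79

On A1, U sits at bearing 90° from N; a 77° counterclockwise sweep puts T at bearing 167°, so T = N + 12.9·(cos 167°, sin 167°) = (38.63, -9.998). Tangency of A1 to TG means the radius NT is perpendicular to TG, so TG runs along (−sin 167°, cos 167°); with |TG| = 21.8, G = (33.73, -31.24). Then |UG| = |G − U| = 35.79.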